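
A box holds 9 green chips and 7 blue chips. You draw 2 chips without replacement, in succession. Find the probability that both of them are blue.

P(all blue) = 7/16 × 6/15 = 42/240 = 7/40.

7/40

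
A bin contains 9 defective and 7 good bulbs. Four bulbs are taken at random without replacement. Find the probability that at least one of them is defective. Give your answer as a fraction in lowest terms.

51/52

P(no defective) = 7/16 × 6/15 × 5/14 × 4/13 = 840/43680 = 1/52.
P(at least one) = 1 − 1/52 = 51/52.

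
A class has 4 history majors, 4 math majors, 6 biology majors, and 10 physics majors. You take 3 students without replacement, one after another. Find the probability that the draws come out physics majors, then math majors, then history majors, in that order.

Each draw changes the counts, so multiply the conditional probabilities along the sequence:
P = 10/24 × 4/23 × 4/22 = 160/12144 = 10/759.

10/759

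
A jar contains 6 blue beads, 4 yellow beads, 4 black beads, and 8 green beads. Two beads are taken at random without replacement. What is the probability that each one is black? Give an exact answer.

2/77

P = 4/22 × 3/21 = 12/462 = 2/77.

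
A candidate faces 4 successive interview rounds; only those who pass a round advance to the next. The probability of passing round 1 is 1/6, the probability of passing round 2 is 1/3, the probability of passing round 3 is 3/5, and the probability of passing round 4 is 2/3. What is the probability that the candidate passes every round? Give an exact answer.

The events are sequential, so multiply the conditional probabilities:
P = 1/6 × 1/3 × 3/5 × 2/3 = 6/270 = 1/45.

1/45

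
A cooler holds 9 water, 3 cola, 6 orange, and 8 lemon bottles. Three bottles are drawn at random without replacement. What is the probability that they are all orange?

P = 6/26 × 5/25 × 4/24 = 120/15600 = 1/130.

1/130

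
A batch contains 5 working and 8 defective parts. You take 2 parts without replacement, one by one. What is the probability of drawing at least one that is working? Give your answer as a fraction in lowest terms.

P(no working) = 8/13 × 7/12 = 56/156 = 14/39.
P(at least one) = 1 − 14/39 = 25/39.

25/39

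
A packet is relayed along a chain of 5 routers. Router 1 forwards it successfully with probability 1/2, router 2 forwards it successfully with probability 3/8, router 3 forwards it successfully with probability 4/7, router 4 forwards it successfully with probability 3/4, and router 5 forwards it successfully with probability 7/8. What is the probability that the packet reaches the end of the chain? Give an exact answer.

The events are sequential, so multiply the conditional probabilities:
P = 1/2 × 3/8 × 4/7 × 3/4 × 7/8 = 252/3584 = 9/128.

9/128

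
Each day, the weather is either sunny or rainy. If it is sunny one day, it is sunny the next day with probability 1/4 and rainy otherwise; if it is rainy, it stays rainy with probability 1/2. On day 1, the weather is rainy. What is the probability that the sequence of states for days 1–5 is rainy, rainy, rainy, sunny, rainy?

3/32

Day 1 is given. For each transition, use the conditional probability from the current state:
P(rainy | rainy) = 1/2; P(rainy | rainy) = 1/2; P(sunny | rainy) = 1/2; P(rainy | sunny) = 3/4.
P = 1/2 × 1/2 × 1/2 × 3/4 = 3/32.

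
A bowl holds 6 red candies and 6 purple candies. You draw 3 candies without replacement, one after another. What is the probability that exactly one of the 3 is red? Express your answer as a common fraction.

9/22

One ordering (red drawn first) has probability 6/12 × 6/11 × 5/10 = 180/1320 = 3/22.
There are C(3,1) = 3 such orderings, each equally likely, so P = 3 × 3/22 = 9/22.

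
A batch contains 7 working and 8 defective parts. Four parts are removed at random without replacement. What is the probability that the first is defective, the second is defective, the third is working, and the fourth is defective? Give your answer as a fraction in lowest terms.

Chain rule:
P = 8/15 × 7/14 × 7/13 × 6/12 = 2352/32760 = 14/195.

14/195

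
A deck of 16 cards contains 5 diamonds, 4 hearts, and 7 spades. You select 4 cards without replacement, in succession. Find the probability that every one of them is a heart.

P(every draw is a heart) = 4/16 × 3/15 × 2/14 × 1/13 = 24/43680 = 1/1820.

1/1820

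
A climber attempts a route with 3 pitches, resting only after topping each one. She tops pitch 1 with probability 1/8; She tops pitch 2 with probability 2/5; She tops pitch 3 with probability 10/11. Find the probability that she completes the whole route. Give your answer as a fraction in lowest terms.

1/22

Multiplying along the chain,
P = 1/8 × 2/5 × 10/11 = 20/440 = 1/22.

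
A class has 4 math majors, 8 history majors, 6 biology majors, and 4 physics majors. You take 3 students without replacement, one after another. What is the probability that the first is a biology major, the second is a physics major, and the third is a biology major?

Chain rule:
P = 6/22 × 4/21 × 5/20 = 120/9240 = 1/77.

1/77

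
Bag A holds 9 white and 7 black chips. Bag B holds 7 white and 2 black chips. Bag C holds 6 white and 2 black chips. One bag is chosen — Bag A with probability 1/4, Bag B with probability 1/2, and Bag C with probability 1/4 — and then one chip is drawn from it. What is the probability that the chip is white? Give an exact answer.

413/576

From Bag A: P(white) = 9/16.
From Bag B: P(white) = 7/9.
From Bag C: P(white) = 6/8.
Total probability = (1/4)(9/16) + (1/2)(7/9) + (1/4)(6/8) = 413/576.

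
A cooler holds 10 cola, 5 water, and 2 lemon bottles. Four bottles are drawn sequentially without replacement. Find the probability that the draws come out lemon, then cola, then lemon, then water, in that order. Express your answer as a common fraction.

Each draw changes the counts, so multiply the conditional probabilities along the sequence:
P = 2/17 × 10/16 × 1/15 × 5/14 = 100/57120 = 5/2856.

5/2856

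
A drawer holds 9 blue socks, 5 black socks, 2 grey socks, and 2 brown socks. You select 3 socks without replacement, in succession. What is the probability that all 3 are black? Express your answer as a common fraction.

P(all black) = 5/18 × 4/17 × 3/16 = 60/4896 = 5/408.

5/408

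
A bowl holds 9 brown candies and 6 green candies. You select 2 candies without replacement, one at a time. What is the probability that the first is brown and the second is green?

Chain rule:
P = 9/15 × 6/14 = 54/210 = 9/35.

9/35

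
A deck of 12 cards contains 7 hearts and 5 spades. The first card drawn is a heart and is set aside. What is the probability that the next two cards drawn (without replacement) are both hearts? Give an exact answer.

With the first card removed, 6 hearts remain out of 11.
P = 6/11 × 5/10 = 30/110 = 3/11.

3/11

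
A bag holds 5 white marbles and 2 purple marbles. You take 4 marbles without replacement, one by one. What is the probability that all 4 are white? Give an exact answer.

P(all white) = 5/7 × 4/6 × 3/5 × 2/4 = 120/840 = 1/7.

1/7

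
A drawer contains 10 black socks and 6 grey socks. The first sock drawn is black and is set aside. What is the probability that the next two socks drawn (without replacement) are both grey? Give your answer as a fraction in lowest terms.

1/7

After the first draw, 6 of the remaining 15 socks are grey.
P = 6/15 × 5/14 = 30/210 = 1/7.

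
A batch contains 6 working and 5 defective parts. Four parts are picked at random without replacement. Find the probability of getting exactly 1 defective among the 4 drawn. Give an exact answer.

One ordering (defective drawn first) has probability 5/11 × 6/10 × 5/9 × 4/8 = 600/7920 = 5/66.
There are C(4,1) = 4 such orderings, each equally likely, so P = 4 × 5/66 = 10/33.

10/33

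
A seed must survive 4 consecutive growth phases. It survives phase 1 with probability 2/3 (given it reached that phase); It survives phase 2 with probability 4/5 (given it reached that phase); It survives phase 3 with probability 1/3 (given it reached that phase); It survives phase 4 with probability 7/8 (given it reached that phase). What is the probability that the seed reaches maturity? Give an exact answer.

The events are sequential, so multiply the conditional probabilities:
P = 2/3 × 4/5 × 1/3 × 7/8 = 56/360 = 7/45.

7/45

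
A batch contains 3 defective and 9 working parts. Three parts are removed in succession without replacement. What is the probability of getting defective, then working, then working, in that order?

9/55

Multiply the probability of each draw given the previous ones:
P = 3/12 × 9/11 × 8/10 = 216/1320 = 9/55.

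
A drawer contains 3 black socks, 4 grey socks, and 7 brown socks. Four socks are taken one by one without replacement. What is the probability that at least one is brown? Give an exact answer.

138/143

P(no brown) = 7/14 × 6/13 × 5/12 × 4/11 = 840/24024 = 5/143.
P(at least one) = 1 − 5/143 = 138/143.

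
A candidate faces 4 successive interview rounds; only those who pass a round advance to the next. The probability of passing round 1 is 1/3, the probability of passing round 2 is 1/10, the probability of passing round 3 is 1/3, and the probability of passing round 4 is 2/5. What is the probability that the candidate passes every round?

1/225

Multiplying along the chain,
P = 1/3 × 1/10 × 1/3 × 2/5 = 2/450 = 1/225.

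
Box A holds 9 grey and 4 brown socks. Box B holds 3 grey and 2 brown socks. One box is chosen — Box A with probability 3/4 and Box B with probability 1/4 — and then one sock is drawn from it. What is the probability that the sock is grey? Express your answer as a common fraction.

From Box A: P(grey) = 9/13.
From Box B: P(grey) = 3/5.
Total probability = (3/4)(9/13) + (1/4)(3/5) = 87/130.

87/130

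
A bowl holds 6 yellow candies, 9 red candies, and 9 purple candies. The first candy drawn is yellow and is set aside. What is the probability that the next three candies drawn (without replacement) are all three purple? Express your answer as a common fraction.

12/253

With the first candy removed, 9 purple remain out of 23.
P = 9/23 × 8/22 × 7/21 = 504/10626 = 12/253.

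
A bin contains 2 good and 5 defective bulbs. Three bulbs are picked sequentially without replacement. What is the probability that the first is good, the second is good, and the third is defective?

1/21

Chain rule:
P = 2/7 × 1/6 × 5/5 = 10/210 = 1/21.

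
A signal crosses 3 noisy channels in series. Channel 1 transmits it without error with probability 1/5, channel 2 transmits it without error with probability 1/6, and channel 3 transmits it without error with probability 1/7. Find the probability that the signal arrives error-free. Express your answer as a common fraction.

1/210

Multiplying along the chain,
P = 1/5 × 1/6 × 1/7 = 1/210.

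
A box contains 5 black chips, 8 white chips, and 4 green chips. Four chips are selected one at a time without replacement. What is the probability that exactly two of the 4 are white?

One ordering (white drawn first) has probability 8/17 × 7/16 × 9/15 × 8/14 = 4032/57120 = 6/85.
There are C(4,2) = 6 such orderings, each equally likely, so P = 6 × 6/85 = 36/85.

36/85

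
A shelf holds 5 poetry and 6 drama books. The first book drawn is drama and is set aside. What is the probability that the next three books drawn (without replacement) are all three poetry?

With the first book removed, 5 poetry remain out of 10.
P = 5/10 × 4/9 × 3/8 = 60/720 = 1/12.

1/12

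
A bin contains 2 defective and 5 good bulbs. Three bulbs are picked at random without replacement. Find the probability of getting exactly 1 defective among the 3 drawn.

One ordering (defective drawn first) has probability 2/7 × 5/6 × 4/5 = 40/210 = 4/21.
There are C(3,1) = 3 such orderings, each equally likely, so P = 3 × 4/21 = 4/7.

4/7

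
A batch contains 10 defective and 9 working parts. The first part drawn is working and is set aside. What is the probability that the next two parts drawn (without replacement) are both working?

28/153

With the first part removed, 8 working remain out of 18.
P = 8/18 × 7/17 = 56/306 = 28/153.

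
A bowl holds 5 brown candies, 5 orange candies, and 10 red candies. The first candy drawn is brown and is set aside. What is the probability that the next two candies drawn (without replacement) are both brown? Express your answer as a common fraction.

After the first draw, 4 of the remaining 19 candies are brown.
P = 4/19 × 3/18 = 12/342 = 2/57.

2/57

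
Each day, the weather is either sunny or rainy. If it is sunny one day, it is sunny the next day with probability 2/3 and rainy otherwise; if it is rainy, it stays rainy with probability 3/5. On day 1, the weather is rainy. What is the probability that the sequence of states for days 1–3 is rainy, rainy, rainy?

9/25

Day 1 is given. For each transition, use the conditional probability from the current state:
P(rainy | rainy) = 3/5; P(rainy | rainy) = 3/5.
P = 3/5 × 3/5 = 9/25.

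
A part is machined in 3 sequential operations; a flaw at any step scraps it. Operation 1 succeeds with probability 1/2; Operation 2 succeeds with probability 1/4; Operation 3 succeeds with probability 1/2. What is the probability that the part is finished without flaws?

1/16

Multiplying along the chain,
P = 1/2 × 1/4 × 1/2 = 1/16.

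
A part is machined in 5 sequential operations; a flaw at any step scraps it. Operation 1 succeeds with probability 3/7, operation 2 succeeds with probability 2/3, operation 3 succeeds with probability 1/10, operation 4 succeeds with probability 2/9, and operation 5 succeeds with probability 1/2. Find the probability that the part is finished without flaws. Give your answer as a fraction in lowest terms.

1/315

The events are sequential, so multiply the conditional probabilities:
P = 3/7 × 2/3 × 1/10 × 2/9 × 1/2 = 12/3780 = 1/315.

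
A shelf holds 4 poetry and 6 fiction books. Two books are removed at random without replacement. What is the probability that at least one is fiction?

13/15

P(no fiction) = 4/10 × 3/9 = 12/90 = 2/15.
P(at least one) = 1 − 2/15 = 13/15.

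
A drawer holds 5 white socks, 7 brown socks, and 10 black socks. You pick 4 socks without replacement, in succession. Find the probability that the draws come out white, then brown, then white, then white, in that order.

Multiply the probability of each draw given the previous ones:
P = 5/22 × 7/21 × 4/20 × 3/19 = 420/175560 = 1/418.

1/418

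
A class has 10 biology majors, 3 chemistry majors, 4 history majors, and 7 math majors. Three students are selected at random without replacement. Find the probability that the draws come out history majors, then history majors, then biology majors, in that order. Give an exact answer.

5/506

Each draw changes the counts, so multiply the conditional probabilities along the sequence:
P = 4/24 × 3/23 × 10/22 = 120/12144 = 5/506.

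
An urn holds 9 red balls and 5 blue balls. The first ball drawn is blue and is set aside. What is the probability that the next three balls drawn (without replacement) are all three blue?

2/143

With the first ball removed, 4 blue remain out of 13.
P = 4/13 × 3/12 × 2/11 = 24/1716 = 2/143.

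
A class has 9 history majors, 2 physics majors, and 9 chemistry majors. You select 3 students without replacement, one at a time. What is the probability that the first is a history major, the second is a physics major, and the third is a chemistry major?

Chain rule:
P = 9/20 × 2/19 × 9/18 = 162/6840 = 9/380.

9/380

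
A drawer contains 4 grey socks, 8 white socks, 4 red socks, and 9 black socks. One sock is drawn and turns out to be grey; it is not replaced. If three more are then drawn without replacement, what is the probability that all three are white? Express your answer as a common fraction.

7/253

After the first draw, 8 of the remaining 24 socks are white.
P = 8/24 × 7/23 × 6/22 = 336/12144 = 7/253.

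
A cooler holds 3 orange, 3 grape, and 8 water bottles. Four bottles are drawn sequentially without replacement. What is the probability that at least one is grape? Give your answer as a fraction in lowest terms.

61/91

P(no grape) = 11/14 × 10/13 × 9/12 × 8/11 = 7920/24024 = 30/91.
P(at least one) = 1 − 30/91 = 61/91.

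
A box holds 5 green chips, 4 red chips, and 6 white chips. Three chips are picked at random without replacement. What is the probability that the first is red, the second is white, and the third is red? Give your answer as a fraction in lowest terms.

Each draw changes the counts, so multiply the conditional probabilities along the sequence:
P = 4/15 × 6/14 × 3/13 = 72/2730 = 12/455.

12/455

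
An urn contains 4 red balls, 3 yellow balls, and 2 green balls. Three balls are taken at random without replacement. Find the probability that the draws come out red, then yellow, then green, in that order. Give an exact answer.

Multiply the probability of each draw given the previous ones:
P = 4/9 × 3/8 × 2/7 = 24/504 = 1/21.

1/21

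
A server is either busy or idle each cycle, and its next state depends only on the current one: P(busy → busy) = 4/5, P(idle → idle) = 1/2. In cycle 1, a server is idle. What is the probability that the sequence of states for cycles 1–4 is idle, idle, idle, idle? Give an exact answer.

1/8

Cycle 1 is given. For each transition, use the conditional probability from the current state:
P(idle | idle) = 1/2; P(idle | idle) = 1/2; P(idle | idle) = 1/2.
P = 1/2 × 1/2 × 1/2 = 1/8.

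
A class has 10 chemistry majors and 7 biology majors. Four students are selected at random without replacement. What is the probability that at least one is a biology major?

31/34

P(no biology majors) = 10/17 × 9/16 × 8/15 × 7/14 = 5040/57120 = 3/34.
P(at least one) = 1 − 3/34 = 31/34.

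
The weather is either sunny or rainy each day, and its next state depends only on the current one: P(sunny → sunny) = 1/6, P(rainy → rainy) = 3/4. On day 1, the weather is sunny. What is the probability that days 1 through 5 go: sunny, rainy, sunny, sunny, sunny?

5/864

Day 1 is given. For each transition, use the conditional probability from the current state:
P(rainy | sunny) = 5/6; P(sunny | rainy) = 1/4; P(sunny | sunny) = 1/6; P(sunny | sunny) = 1/6.
P = 5/6 × 1/4 × 1/6 × 1/6 = 5/864.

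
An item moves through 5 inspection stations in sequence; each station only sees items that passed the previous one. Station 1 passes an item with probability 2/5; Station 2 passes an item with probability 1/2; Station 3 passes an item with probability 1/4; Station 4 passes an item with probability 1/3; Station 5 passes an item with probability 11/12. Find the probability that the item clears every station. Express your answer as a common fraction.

11/720

Multiplying along the chain,
P = 2/5 × 1/2 × 1/4 × 1/3 × 11/12 = 22/1440 = 11/720.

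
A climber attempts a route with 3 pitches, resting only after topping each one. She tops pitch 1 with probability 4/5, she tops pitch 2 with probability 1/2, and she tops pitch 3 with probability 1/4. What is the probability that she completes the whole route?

Multiplying along the chain,
P = 4/5 × 1/2 × 1/4 = 4/40 = 1/10.

1/10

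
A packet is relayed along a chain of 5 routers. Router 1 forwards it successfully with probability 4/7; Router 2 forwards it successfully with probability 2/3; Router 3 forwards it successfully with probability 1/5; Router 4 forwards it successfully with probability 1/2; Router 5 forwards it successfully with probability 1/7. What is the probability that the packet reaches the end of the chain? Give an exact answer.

Multiplying along the chain,
P = 4/7 × 2/3 × 1/5 × 1/2 × 1/7 = 8/1470 = 4/735.

4/735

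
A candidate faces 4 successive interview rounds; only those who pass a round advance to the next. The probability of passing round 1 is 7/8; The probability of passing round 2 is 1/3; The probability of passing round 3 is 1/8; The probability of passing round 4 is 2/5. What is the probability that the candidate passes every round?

The events are sequential, so multiply the conditional probabilities:
P = 7/8 × 1/3 × 1/8 × 2/5 = 14/960 = 7/480.

7/480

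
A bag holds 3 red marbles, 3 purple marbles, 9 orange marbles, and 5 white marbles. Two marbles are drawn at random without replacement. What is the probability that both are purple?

3/190

P(all purple) = 3/20 × 2/19 = 6/380 = 3/190.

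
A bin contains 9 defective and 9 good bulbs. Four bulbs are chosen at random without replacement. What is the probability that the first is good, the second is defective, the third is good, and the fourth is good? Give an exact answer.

21/340

Multiply the probability of each draw given the previous ones:
P = 9/18 × 9/17 × 8/16 × 7/15 = 4536/73440 = 21/340.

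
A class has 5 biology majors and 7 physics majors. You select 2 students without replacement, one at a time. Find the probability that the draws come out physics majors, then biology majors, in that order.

Each draw changes the counts, so multiply the conditional probabilities along the sequence:
P = 7/12 × 5/11 = 35/132.

35/132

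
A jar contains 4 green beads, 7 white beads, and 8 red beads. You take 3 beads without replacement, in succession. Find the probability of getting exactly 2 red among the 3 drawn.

308/969

One ordering (red drawn first) has probability 8/19 × 7/18 × 11/17 = 616/5814 = 308/2907.
There are C(3,2) = 3 such orderings, each equally likely, so P = 3 × 308/2907 = 308/969.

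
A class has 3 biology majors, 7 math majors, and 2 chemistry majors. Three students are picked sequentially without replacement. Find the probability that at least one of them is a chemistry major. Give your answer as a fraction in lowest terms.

P(no chemistry majors) = 10/12 × 9/11 × 8/10 = 720/1320 = 6/11.
P(at least one) = 1 − 6/11 = 5/11.

5/11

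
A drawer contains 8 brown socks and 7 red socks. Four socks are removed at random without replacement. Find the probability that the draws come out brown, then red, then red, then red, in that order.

Chain rule:
P = 8/15 × 7/14 × 6/13 × 5/12 = 1680/32760 = 2/39.

2/39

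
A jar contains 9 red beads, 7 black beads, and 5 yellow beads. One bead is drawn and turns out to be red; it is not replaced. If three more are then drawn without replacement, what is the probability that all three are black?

After the first draw, 7 of the remaining 20 beads are black.
P = 7/20 × 6/19 × 5/18 = 210/6840 = 7/228.

7/228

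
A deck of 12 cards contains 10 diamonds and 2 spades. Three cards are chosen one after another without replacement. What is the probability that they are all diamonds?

6/11

P(all diamonds) = 10/12 × 9/11 × 8/10 = 720/1320 = 6/11.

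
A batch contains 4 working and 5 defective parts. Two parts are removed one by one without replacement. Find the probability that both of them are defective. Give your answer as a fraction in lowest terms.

P(every draw is defective) = 5/9 × 4/8 = 20/72 = 5/18.

5/18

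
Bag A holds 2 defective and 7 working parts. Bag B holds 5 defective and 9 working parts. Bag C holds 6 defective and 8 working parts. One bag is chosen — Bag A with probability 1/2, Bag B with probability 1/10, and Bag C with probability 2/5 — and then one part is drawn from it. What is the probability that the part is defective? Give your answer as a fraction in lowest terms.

From Bag A: P(defective) = 2/9.
From Bag B: P(defective) = 5/14.
From Bag C: P(defective) = 6/14.
Total probability = (1/2)(2/9) + (1/10)(5/14) + (2/5)(6/14) = 401/1260.

401/1260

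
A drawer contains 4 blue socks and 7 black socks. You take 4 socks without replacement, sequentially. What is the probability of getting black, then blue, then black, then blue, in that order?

7/110

Chain rule:
P = 7/11 × 4/10 × 6/9 × 3/8 = 504/7920 = 7/110.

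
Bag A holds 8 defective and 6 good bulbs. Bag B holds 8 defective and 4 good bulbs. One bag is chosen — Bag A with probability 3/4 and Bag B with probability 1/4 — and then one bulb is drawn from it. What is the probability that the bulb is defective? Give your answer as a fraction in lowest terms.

25/42

From Bag A: P(defective) = 8/14.
From Bag B: P(defective) = 8/12.
Total probability = (3/4)(8/14) + (1/4)(8/12) = 25/42.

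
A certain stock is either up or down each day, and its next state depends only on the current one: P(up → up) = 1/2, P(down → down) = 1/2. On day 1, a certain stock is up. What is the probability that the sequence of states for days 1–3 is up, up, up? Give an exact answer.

1/4

Day 1 is given. For each transition, use the conditional probability from the current state:
P(up | up) = 1/2; P(up | up) = 1/2.
P = 1/2 × 1/2 = 1/4.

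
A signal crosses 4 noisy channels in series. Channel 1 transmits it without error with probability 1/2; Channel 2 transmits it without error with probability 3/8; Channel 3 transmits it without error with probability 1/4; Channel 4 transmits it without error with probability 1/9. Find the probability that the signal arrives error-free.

1/192

Each stage is reached only if all earlier stages succeed, so
P = 1/2 × 3/8 × 1/4 × 1/9 = 3/576 = 1/192.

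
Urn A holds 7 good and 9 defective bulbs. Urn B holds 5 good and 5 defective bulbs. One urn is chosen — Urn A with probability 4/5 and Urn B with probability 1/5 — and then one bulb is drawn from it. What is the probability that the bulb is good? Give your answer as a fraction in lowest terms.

From Urn A: P(good) = 7/16.
From Urn B: P(good) = 5/10.
Total probability = (4/5)(7/16) + (1/5)(5/10) = 9/20.

9/20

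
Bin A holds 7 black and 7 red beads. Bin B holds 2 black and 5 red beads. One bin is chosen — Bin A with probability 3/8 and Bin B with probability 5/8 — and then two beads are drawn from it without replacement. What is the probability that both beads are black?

From Bin A: P(both black) = (7/14)(6/13) = 3/13.
From Bin B: P(both black) = (2/7)(1/6) = 1/21.
Total probability = (3/8)(3/13) + (5/8)(1/21) = 127/1092.

127/1092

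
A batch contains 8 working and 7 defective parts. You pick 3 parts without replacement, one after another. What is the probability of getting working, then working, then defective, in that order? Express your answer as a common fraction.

28/195

Multiply the probability of each draw given the previous ones:
P = 8/15 × 7/14 × 7/13 = 392/2730 = 28/195.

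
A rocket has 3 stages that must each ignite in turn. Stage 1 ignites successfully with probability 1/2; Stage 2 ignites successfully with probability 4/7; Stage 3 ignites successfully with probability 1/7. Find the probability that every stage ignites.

Multiplying along the chain,
P = 1/2 × 4/7 × 1/7 = 4/98 = 2/49.

2/49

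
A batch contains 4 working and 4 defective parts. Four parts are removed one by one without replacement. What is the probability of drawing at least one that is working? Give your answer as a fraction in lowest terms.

69/70

P(no working) = 4/8 × 3/7 × 2/6 × 1/5 = 24/1680 = 1/70.
P(at least one) = 1 − 1/70 = 69/70.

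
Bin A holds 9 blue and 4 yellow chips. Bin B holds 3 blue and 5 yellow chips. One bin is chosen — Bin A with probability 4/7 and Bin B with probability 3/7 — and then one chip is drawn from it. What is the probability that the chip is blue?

From Bin A: P(blue) = 9/13.
From Bin B: P(blue) = 3/8.
Total probability = (4/7)(9/13) + (3/7)(3/8) = 405/728.

405/728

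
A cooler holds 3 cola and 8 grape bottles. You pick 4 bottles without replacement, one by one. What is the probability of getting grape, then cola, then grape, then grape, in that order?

Each draw changes the counts, so multiply the conditional probabilities along the sequence:
P = 8/11 × 3/10 × 7/9 × 6/8 = 1008/7920 = 7/55.

7/55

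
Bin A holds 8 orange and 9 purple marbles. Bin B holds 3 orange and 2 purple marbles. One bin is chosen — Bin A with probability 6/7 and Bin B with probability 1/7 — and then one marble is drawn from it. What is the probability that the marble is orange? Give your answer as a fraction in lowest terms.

291/595

From Bin A: P(orange) = 8/17.
From Bin B: P(orange) = 3/5.
Total probability = (6/7)(8/17) + (1/7)(3/5) = 291/595.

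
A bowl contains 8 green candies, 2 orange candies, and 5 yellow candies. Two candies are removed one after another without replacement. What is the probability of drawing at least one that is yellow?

4/7

P(no yellow) = 10/15 × 9/14 = 90/210 = 3/7.
P(at least one) = 1 − 3/7 = 4/7.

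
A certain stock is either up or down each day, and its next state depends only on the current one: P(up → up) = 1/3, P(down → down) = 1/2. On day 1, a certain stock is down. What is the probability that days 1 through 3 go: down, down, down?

1/4

Day 1 is given. For each transition, use the conditional probability from the current state:
P(down | down) = 1/2; P(down | down) = 1/2.
P = 1/2 × 1/2 = 1/4.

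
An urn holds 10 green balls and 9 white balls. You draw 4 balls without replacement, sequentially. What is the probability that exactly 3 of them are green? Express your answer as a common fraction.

90/323

One ordering (green drawn first) has probability 10/19 × 9/18 × 8/17 × 9/16 = 6480/93024 = 45/646.
There are C(4,3) = 4 such orderings, each equally likely, so P = 4 × 45/646 = 90/323.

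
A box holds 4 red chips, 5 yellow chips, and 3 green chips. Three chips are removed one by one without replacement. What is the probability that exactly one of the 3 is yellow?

One ordering (yellow drawn first) has probability 5/12 × 7/11 × 6/10 = 210/1320 = 7/44.
There are C(3,1) = 3 such orderings, each equally likely, so P = 3 × 7/44 = 21/44.

21/44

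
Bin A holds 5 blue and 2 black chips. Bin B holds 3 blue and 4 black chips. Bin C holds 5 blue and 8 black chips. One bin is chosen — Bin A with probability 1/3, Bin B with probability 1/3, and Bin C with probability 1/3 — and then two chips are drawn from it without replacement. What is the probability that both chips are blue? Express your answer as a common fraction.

From Bin A: P(both blue) = (5/7)(4/6) = 10/21.
From Bin B: P(both blue) = (3/7)(2/6) = 1/7.
From Bin C: P(both blue) = (5/13)(4/12) = 5/39.
Total probability = (1/3)(10/21) + (1/3)(1/7) + (1/3)(5/39) = 68/273.

68/273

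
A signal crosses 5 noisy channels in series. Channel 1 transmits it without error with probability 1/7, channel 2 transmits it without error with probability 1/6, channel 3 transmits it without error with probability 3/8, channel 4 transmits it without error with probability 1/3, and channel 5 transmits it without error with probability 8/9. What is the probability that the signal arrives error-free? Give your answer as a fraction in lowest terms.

1/378

Each stage is reached only if all earlier stages succeed, so
P = 1/7 × 1/6 × 3/8 × 1/3 × 8/9 = 24/9072 = 1/378.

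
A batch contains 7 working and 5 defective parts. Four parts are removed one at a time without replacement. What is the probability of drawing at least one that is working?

98/99

P(no working) = 5/12 × 4/11 × 3/10 × 2/9 = 120/11880 = 1/99.
P(at least one) = 1 − 1/99 = 98/99.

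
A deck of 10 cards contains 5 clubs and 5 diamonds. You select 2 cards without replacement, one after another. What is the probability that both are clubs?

2/9

P(every draw is a club) = 5/10 × 4/9 = 20/90 = 2/9.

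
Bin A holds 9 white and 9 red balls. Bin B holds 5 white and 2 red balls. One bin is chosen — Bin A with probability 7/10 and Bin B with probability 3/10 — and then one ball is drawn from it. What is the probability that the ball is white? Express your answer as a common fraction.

From Bin A: P(white) = 9/18.
From Bin B: P(white) = 5/7.
Total probability = (7/10)(9/18) + (3/10)(5/7) = 79/140.

79/140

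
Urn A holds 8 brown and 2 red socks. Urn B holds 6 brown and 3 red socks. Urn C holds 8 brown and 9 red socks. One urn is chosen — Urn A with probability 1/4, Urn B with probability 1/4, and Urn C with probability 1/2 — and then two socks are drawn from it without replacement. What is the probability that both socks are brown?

4439/12240

From Urn A: P(both brown) = (8/10)(7/9) = 28/45.
From Urn B: P(both brown) = (6/9)(5/8) = 5/12.
From Urn C: P(both brown) = (8/17)(7/16) = 7/34.
Total probability = (1/4)(28/45) + (1/4)(5/12) + (1/2)(7/34) = 4439/12240.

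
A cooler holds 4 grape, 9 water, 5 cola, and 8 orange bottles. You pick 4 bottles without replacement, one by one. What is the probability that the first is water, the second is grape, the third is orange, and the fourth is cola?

Multiply the probability of each draw given the previous ones:
P = 9/26 × 4/25 × 8/24 × 5/23 = 1440/358800 = 6/1495.

6/1495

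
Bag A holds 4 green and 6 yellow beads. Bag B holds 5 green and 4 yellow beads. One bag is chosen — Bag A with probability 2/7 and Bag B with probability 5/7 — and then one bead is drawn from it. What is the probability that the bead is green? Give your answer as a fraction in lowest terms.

From Bag A: P(green) = 4/10.
From Bag B: P(green) = 5/9.
Total probability = (2/7)(4/10) + (5/7)(5/9) = 23/45.

23/45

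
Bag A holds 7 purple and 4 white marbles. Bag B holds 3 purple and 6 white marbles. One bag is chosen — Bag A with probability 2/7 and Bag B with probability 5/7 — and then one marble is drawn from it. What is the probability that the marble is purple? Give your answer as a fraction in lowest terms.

From Bag A: P(purple) = 7/11.
From Bag B: P(purple) = 3/9.
Total probability = (2/7)(7/11) + (5/7)(3/9) = 97/231.

97/231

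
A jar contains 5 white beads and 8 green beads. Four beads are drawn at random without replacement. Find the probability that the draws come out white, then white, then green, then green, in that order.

28/429

Each draw changes the counts, so multiply the conditional probabilities along the sequence:
P = 5/13 × 4/12 × 8/11 × 7/10 = 1120/17160 = 28/429.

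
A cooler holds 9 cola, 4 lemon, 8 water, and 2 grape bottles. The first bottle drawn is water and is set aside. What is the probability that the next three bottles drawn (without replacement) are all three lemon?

With the first bottle removed, 4 lemon remain out of 22.
P = 4/22 × 3/21 × 2/20 = 24/9240 = 1/385.

1/385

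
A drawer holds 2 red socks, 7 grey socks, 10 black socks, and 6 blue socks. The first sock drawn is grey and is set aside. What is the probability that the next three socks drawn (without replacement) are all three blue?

5/506

After the first draw, 6 of the remaining 24 socks are blue.
P = 6/24 × 5/23 × 4/22 = 120/12144 = 5/506.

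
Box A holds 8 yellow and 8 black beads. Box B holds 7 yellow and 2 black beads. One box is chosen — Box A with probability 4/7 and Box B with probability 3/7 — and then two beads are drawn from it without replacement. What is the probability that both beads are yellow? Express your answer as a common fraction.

23/60

From Box A: P(both yellow) = (8/16)(7/15) = 7/30.
From Box B: P(both yellow) = (7/9)(6/8) = 7/12.
Total probability = (4/7)(7/30) + (3/7)(7/12) = 23/60.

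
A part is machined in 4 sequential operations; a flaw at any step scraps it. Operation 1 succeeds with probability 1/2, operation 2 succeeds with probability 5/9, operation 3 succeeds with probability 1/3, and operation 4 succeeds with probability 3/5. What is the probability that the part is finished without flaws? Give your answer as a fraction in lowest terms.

Multiplying along the chain,
P = 1/2 × 5/9 × 1/3 × 3/5 = 15/270 = 1/18.

1/18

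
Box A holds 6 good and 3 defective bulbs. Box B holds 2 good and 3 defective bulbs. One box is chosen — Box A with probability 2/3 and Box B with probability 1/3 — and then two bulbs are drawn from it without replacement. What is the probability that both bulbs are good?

14/45

From Box A: P(both good) = (6/9)(5/8) = 5/12.
From Box B: P(both good) = (2/5)(1/4) = 1/10.
Total probability = (2/3)(5/12) + (1/3)(1/10) = 14/45.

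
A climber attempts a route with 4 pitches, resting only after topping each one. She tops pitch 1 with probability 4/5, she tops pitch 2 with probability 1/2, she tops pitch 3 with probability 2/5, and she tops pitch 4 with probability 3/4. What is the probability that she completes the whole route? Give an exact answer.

Each stage is reached only if all earlier stages succeed, so
P = 4/5 × 1/2 × 2/5 × 3/4 = 24/200 = 3/25.

3/25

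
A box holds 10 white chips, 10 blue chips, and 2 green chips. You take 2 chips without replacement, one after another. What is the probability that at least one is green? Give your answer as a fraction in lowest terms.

P(no green) = 20/22 × 19/21 = 380/462 = 190/231.
P(at least one) = 1 − 190/231 = 41/231.

41/231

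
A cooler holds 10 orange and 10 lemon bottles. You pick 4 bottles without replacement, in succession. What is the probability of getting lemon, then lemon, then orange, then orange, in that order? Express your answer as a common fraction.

Chain rule:
P = 10/20 × 9/19 × 10/18 × 9/17 = 8100/116280 = 45/646.

45/646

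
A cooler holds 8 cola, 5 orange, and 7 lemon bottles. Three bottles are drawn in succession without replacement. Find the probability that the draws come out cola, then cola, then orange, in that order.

7/171

Each draw changes the counts, so multiply the conditional probabilities along the sequence:
P = 8/20 × 7/19 × 5/18 = 280/6840 = 7/171.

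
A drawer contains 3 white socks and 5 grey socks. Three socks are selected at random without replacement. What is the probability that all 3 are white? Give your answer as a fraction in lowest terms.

1/56

P(all white) = 3/8 × 2/7 × 1/6 = 6/336 = 1/56.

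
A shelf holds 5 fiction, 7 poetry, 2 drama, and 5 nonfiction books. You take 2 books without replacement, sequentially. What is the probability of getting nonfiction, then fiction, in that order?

25/342

Multiply the probability of each draw given the previous ones:
P = 5/19 × 5/18 = 25/342.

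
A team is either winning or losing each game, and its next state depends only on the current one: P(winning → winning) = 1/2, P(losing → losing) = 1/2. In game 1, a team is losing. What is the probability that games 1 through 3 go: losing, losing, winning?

1/4

Game 1 is given. For each transition, use the conditional probability from the current state:
P(losing | losing) = 1/2; P(winning | losing) = 1/2.
P = 1/2 × 1/2 = 1/4.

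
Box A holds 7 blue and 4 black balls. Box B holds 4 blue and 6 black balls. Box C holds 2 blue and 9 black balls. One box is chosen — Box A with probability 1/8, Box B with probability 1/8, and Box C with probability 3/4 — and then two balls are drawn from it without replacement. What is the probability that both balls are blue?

103/1320

From Box A: P(both blue) = (7/11)(6/10) = 21/55.
From Box B: P(both blue) = (4/10)(3/9) = 2/15.
From Box C: P(both blue) = (2/11)(1/10) = 1/55.
Total probability = (1/8)(21/55) + (1/8)(2/15) + (3/4)(1/55) = 103/1320.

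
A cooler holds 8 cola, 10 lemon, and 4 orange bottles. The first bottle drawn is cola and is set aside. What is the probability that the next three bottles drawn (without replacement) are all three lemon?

After the first draw, 10 of the remaining 21 bottles are lemon.
P = 10/21 × 9/20 × 8/19 = 720/7980 = 12/133.

12/133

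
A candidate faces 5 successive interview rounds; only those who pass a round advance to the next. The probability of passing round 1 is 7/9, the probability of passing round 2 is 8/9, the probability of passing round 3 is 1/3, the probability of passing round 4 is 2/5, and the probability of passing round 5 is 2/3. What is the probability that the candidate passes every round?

The events are sequential, so multiply the conditional probabilities:
P = 7/9 × 8/9 × 1/3 × 2/5 × 2/3 = 224/3645.

224/3645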